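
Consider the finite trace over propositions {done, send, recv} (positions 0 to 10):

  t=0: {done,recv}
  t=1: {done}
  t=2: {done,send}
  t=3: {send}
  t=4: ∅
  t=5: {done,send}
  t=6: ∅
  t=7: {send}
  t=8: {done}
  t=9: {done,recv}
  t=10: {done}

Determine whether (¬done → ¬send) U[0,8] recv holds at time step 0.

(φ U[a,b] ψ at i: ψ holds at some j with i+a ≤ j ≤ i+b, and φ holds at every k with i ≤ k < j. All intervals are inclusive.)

Need some j in [0,8] with recv, and (¬done → ¬send) at every k in [0,j-1].
  j=0: recv holds; no prefix to check → satisfied.

True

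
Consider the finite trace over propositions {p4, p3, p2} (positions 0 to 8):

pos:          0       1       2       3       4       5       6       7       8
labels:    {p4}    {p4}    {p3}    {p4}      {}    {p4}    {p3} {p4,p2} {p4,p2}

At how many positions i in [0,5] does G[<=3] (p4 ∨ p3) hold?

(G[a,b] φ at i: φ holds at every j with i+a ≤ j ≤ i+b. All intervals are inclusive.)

2

Evaluate at each i in [0,5]:
  i=0: ✓ (all of [0,3])
  i=1: ✗ (fails at j=4)
  i=2: ✗ (fails at j=4)
  i=3: ✗ (fails at j=4)
  i=4: ✗ (fails at j=4)
  i=5: ✓ (all of [5,8])
Positions where it holds: {0, 5} → 2.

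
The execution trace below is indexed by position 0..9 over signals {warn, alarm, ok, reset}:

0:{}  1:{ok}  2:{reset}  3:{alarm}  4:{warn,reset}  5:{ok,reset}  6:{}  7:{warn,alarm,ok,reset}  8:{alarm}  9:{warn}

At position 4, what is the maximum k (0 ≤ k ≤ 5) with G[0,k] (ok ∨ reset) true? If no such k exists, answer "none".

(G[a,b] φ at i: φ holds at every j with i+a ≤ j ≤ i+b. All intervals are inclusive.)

(ok ∨ reset) must hold from j=4 onward; find where it first fails.
  j=4: holds
  j=5: holds
  j=6: fails
Holds on [4,5], so largest k = 1.

1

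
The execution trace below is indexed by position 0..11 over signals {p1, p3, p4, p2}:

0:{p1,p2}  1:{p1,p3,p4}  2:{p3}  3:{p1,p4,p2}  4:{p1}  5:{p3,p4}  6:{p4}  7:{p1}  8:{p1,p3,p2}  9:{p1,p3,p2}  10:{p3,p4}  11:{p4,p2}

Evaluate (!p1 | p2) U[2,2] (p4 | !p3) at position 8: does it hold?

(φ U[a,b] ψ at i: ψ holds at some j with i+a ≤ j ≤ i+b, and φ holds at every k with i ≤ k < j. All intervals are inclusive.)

Holds

Need some j in [10,10] with (p4 | !p3), and (!p1 | p2) at every k in [8,j-1].
  j=10: (p4 | !p3) holds; (!p1 | p2) holds at every k in [8,9] → satisfied.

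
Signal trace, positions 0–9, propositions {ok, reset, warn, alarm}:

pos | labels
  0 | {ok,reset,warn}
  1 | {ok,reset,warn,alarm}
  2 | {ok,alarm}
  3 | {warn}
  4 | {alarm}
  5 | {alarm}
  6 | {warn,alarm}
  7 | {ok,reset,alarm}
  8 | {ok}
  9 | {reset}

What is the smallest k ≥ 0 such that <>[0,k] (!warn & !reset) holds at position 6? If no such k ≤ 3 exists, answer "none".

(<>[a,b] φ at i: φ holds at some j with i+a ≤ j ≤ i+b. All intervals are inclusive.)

2

Scan j = 6,7,… for (!warn & !reset):
  j=6: fails
  j=7: fails
  j=8: holds
First hit at j=8, so smallest k = 8-6 = 2.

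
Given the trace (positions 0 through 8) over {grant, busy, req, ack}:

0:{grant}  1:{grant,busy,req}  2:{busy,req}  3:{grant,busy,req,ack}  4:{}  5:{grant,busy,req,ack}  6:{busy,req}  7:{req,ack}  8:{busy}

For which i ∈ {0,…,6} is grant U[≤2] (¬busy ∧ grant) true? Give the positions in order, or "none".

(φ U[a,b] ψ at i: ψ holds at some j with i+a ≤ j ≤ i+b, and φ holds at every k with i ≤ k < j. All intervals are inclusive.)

Evaluate at each i in [0,6]:
  i=0: ✓ (rhs at j=0)
  i=1: ✗ (no rhs in [1,3])
  i=2: ✗ (no rhs in [2,4])
  i=3: ✗ (no rhs in [3,5])
  i=4: ✗ (no rhs in [4,6])
  i=5: ✗ (no rhs in [5,7])
  i=6: ✗ (no rhs in [6,8])

0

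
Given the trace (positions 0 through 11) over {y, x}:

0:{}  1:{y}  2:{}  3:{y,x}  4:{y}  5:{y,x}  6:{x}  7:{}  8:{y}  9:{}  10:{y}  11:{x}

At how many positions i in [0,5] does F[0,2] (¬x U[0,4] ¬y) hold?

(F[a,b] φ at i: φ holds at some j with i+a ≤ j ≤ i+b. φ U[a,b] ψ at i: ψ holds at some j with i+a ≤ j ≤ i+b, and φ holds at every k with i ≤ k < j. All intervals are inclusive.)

5

Evaluate at each i in [0,5]:
  i=0: ✓ (witness j=0)
  i=1: ✓ (witness j=1)
  i=2: ✓ (witness j=2)
  i=3: ✗ (none in [3,5])
  i=4: ✓ (witness j=6)
  i=5: ✓ (witness j=6)
Positions where it holds: {0, 1, 2, 4, 5} → 5.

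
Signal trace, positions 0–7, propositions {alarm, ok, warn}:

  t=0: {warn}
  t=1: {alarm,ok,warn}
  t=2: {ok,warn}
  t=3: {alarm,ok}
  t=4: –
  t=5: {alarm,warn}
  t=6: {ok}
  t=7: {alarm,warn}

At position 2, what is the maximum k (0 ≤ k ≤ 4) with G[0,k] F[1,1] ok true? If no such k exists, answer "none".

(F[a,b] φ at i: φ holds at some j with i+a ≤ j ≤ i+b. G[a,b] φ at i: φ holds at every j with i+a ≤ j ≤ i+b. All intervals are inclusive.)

0

F[1,1] ok must hold from j=2 onward; find where it first fails.
  j=2: holds
  j=3: fails
Holds on [2,2], so largest k = 0.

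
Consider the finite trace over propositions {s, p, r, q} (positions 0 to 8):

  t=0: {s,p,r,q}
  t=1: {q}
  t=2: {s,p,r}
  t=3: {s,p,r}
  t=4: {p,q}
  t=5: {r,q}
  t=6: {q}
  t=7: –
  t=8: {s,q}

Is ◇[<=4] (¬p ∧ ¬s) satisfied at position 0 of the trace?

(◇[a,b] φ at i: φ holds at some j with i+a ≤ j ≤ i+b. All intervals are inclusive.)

Yes

Check (¬p ∧ ¬s) at each j in [0,4]:
  j=0: false
  j=1: true
  j=2: false
  j=3: false
  j=4: false
Found at j=1 → formula holds.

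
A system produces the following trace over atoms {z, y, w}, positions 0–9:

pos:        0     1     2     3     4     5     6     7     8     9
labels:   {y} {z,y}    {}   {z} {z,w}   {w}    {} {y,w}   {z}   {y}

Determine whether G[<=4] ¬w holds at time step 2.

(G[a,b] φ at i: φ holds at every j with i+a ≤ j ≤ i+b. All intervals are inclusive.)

False

Check ¬w at every j in [2,6]:
  j=2: true
  j=3: true
  j=4: false
  j=5: false
  j=6: true
Fails at j=4 → formula fails.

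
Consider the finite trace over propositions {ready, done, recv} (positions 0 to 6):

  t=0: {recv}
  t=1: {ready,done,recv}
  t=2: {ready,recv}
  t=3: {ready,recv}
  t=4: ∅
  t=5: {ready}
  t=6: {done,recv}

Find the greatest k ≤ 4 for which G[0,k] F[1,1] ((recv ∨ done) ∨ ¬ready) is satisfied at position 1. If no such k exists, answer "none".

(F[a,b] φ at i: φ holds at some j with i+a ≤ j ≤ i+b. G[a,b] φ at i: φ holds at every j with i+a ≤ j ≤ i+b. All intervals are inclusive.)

2

F[1,1] ((recv ∨ done) ∨ ¬ready) must hold from j=1 onward; find where it first fails.
  j=1: holds
  j=2: holds
  j=3: holds
  j=4: fails
Holds on [1,3], so largest k = 2.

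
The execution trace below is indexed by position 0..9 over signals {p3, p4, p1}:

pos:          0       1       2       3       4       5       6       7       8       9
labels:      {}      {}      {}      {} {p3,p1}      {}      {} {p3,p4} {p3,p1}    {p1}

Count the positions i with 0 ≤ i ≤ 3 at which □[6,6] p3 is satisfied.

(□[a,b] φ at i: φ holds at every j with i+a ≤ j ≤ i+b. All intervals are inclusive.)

2

Evaluate at each i in [0,3]:
  i=0: ✗ (fails at j=6)
  i=1: ✓ (all of [7,7])
  i=2: ✓ (all of [8,8])
  i=3: ✗ (fails at j=9)
Positions where it holds: {1, 2} → 2.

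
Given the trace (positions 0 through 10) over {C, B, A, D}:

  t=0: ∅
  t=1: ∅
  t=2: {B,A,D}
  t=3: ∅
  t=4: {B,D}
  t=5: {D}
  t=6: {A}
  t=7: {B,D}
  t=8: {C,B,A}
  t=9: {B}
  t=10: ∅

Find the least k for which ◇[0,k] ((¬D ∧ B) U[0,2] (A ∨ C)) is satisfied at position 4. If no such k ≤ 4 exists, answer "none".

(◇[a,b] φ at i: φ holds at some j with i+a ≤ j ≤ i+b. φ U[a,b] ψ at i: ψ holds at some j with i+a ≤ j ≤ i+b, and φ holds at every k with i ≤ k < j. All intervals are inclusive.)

2

Scan j = 4,5,… for ((¬D ∧ B) U[0,2] (A ∨ C)):
  j=4: fails
  j=5: fails
  j=6: holds
First hit at j=6, so smallest k = 6-4 = 2.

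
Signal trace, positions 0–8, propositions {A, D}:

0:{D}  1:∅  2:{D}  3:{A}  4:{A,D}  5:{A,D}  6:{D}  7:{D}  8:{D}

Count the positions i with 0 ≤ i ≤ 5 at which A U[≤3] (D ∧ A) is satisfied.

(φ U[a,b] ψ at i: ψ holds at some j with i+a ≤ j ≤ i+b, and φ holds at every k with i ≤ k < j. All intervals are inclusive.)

3

Evaluate at each i in [0,5]:
  i=0: ✗ (no rhs in [0,3])
  i=1: ✗ (lhs fails at k=1 before rhs at j=4)
  i=2: ✗ (lhs fails at k=2 before rhs at j=4)
  i=3: ✓ (rhs at j=4; lhs holds on [3,3])
  i=4: ✓ (rhs at j=4)
  i=5: ✓ (rhs at j=5)
Positions where it holds: {3, 4, 5} → 3.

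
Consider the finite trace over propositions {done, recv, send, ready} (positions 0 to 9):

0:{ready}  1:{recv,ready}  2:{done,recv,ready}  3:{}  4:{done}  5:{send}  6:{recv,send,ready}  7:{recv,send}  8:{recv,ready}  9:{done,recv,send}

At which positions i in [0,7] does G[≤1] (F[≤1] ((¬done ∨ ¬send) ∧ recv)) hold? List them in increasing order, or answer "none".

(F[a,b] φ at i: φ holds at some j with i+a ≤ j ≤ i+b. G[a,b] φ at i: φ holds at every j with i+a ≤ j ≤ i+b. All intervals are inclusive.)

Evaluate at each i in [0,7]:
  i=0: ✓ (all of [0,1])
  i=1: ✓ (all of [1,2])
  i=2: ✗ (fails at j=3)
  i=3: ✗ (fails at j=3)
  i=4: ✗ (fails at j=4)
  i=5: ✓ (all of [5,6])
  i=6: ✓ (all of [6,7])
  i=7: ✓ (all of [7,8])

0, 1, 5, 6, 7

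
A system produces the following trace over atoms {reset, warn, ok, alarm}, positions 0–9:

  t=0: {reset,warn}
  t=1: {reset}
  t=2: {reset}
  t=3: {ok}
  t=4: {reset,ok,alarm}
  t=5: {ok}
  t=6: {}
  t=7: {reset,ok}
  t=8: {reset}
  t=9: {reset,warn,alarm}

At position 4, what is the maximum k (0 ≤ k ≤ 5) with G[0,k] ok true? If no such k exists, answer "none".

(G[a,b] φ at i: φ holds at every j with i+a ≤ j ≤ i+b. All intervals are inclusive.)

ok must hold from j=4 onward; find where it first fails.
  j=4: holds
  j=5: holds
  j=6: fails
Holds on [4,5], so largest k = 1.

1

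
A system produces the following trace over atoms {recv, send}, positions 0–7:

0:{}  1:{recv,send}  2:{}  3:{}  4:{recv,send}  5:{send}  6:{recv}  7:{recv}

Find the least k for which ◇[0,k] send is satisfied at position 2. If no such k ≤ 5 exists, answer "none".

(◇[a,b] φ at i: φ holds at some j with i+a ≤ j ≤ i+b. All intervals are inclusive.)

2

Scan j = 2,3,… for send:
  j=2: fails
  j=3: fails
  j=4: holds
First hit at j=4, so smallest k = 4-2 = 2.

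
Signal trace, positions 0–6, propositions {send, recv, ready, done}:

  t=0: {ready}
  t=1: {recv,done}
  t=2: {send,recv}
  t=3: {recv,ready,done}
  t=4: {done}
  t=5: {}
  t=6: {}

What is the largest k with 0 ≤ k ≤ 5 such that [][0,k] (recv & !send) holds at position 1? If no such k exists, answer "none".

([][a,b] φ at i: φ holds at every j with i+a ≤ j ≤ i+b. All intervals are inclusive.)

(recv & !send) must hold from j=1 onward; find where it first fails.
  j=1: holds
  j=2: fails
Holds on [1,1], so largest k = 0.

0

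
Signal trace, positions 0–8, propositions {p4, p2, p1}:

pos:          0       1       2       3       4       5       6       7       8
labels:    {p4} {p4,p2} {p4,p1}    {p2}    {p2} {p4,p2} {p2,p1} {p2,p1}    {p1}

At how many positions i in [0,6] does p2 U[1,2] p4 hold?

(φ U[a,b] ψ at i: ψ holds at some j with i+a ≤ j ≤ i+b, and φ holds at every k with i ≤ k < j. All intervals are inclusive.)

3

Evaluate at each i in [0,6]:
  i=0: ✗ (lhs fails at k=0 before rhs at j=1)
  i=1: ✓ (rhs at j=2; lhs holds on [1,1])
  i=2: ✗ (no rhs in [3,4])
  i=3: ✓ (rhs at j=5; lhs holds on [3,4])
  i=4: ✓ (rhs at j=5; lhs holds on [4,4])
  i=5: ✗ (no rhs in [6,7])
  i=6: ✗ (no rhs in [7,8])
Positions where it holds: {1, 3, 4} → 3.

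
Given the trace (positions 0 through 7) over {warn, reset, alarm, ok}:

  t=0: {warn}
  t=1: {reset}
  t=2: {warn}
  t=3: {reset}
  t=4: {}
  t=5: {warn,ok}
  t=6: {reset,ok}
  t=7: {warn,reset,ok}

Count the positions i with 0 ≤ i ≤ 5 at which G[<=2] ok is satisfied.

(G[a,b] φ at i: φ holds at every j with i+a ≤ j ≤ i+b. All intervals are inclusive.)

Evaluate at each i in [0,5]:
  i=0: ✗ (fails at j=0)
  i=1: ✗ (fails at j=1)
  i=2: ✗ (fails at j=2)
  i=3: ✗ (fails at j=3)
  i=4: ✗ (fails at j=4)
  i=5: ✓ (all of [5,7])
Positions where it holds: {5} → 1.

1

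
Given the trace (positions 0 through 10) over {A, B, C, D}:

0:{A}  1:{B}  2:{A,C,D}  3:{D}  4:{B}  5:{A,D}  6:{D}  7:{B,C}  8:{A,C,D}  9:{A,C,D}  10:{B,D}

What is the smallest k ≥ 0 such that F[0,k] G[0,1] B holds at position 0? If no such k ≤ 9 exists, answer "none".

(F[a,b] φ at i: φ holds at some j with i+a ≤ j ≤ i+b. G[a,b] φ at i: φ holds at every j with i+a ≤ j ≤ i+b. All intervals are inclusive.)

none

Scan j = 0,1,… for G[0,1] B:
  j=0: fails
  j=1: fails
  j=2: fails
  j=3: fails
  j=4: fails
  j=5: fails
  j=6: fails
  j=7: fails
  j=8: fails
  j=9: fails
No j in [0,9] satisfies it → none.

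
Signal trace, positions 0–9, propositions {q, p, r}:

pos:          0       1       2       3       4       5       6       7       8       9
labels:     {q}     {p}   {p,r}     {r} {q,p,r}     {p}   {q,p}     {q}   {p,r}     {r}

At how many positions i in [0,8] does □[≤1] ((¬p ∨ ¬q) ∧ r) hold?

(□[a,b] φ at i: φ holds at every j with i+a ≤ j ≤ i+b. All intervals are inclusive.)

2

Evaluate at each i in [0,8]:
  i=0: ✗ (fails at j=0)
  i=1: ✗ (fails at j=1)
  i=2: ✓ (all of [2,3])
  i=3: ✗ (fails at j=4)
  i=4: ✗ (fails at j=4)
  i=5: ✗ (fails at j=5)
  i=6: ✗ (fails at j=6)
  i=7: ✗ (fails at j=7)
  i=8: ✓ (all of [8,9])
Positions where it holds: {2, 8} → 2.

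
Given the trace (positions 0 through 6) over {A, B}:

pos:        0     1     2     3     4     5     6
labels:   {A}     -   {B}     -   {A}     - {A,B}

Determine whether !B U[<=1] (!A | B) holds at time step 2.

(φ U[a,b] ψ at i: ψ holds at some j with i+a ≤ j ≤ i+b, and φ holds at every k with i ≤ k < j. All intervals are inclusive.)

Need some j in [2,3] with (!A | B), and !B at every k in [2,j-1].
  j=2: (!A | B) holds; no prefix to check → satisfied.

True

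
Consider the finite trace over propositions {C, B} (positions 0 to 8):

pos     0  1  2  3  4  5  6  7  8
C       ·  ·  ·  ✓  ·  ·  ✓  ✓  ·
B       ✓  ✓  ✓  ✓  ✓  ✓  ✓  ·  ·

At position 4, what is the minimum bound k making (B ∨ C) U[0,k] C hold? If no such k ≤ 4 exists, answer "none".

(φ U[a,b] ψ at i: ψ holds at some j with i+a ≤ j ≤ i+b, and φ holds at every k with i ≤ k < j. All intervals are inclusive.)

2

Need earliest j ≥ 4 with C, and (B ∨ C) at every k in [4,j-1].
  j=4: rhs fails.
  j=5: rhs fails.
  j=6: rhs holds; lhs holds on [4,5]. k = 2.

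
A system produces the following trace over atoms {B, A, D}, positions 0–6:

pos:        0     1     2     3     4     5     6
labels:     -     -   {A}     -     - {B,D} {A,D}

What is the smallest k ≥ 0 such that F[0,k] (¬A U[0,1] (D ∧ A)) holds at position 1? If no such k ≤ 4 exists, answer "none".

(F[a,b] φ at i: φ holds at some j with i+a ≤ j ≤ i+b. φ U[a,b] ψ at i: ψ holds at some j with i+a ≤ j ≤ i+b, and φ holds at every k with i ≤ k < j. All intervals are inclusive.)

4

Scan j = 1,2,… for (¬A U[0,1] (D ∧ A)):
  j=1: fails
  j=2: fails
  j=3: fails
  j=4: fails
  j=5: holds
First hit at j=5, so smallest k = 5-1 = 4.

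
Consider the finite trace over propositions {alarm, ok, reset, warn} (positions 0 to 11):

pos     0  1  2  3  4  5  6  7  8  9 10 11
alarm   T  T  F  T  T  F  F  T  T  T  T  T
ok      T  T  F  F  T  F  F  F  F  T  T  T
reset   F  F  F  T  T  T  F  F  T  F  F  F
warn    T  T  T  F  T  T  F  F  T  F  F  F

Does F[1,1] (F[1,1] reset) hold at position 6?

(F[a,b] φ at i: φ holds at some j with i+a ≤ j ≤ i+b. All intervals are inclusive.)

Holds

Check F[1,1] reset at each j in [7,7]:
  j=7: holds (witness at 8)
Found at j=7 → formula holds.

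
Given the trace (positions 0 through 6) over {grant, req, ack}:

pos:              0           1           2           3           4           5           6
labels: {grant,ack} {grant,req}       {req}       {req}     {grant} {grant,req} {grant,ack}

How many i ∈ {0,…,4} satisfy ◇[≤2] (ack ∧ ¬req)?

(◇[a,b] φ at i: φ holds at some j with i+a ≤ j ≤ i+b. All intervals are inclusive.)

Evaluate at each i in [0,4]:
  i=0: ✓ (witness j=0)
  i=1: ✗ (none in [1,3])
  i=2: ✗ (none in [2,4])
  i=3: ✗ (none in [3,5])
  i=4: ✓ (witness j=6)
Positions where it holds: {0, 4} → 2.

2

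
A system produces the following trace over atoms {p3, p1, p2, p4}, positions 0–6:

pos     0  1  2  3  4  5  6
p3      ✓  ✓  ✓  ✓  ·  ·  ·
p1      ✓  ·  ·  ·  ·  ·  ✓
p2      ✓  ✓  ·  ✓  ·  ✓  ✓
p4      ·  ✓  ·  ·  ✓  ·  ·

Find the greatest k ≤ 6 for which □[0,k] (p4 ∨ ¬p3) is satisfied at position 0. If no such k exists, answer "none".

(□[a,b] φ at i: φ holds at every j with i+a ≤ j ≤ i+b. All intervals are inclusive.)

(p4 ∨ ¬p3) must hold from j=0 onward; find where it first fails.
  j=0: fails → no k works.

none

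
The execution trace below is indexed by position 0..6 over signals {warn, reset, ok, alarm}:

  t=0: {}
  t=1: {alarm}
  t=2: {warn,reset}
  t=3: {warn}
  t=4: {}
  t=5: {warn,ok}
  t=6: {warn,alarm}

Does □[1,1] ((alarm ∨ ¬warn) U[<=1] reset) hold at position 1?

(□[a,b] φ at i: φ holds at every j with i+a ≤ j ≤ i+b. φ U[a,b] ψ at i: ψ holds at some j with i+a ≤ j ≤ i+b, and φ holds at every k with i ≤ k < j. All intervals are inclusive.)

True

Check ((alarm ∨ ¬warn) U[<=1] reset) at every j in [2,2]:
  j=2: holds
All positions satisfy it → formula holds.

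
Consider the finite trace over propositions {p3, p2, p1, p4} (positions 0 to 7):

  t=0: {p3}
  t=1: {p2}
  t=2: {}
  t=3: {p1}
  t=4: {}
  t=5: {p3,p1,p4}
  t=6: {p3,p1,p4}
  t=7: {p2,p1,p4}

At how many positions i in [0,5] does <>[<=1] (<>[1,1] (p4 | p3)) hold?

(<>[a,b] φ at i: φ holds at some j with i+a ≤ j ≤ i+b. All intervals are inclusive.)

Evaluate at each i in [0,5]:
  i=0: ✗ (none in [0,1])
  i=1: ✗ (none in [1,2])
  i=2: ✗ (none in [2,3])
  i=3: ✓ (witness j=4)
  i=4: ✓ (witness j=4)
  i=5: ✓ (witness j=5)
Positions where it holds: {3, 4, 5} → 3.

3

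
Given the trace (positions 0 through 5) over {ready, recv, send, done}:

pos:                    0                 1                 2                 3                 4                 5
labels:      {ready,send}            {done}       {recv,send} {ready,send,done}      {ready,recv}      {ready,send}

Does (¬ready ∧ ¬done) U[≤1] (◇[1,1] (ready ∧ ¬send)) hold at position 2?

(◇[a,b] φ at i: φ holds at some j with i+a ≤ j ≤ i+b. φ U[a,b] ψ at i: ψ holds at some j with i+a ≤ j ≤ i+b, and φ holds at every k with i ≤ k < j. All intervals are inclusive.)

Need some j in [2,3] with ◇[1,1] (ready ∧ ¬send), and (¬ready ∧ ¬done) at every k in [2,j-1].
  j=2: ◇[1,1] (ready ∧ ¬send) — fails (none in [3,3]).
  j=3: ◇[1,1] (ready ∧ ¬send) holds; (¬ready ∧ ¬done) holds at every k in [2,2] → satisfied.

True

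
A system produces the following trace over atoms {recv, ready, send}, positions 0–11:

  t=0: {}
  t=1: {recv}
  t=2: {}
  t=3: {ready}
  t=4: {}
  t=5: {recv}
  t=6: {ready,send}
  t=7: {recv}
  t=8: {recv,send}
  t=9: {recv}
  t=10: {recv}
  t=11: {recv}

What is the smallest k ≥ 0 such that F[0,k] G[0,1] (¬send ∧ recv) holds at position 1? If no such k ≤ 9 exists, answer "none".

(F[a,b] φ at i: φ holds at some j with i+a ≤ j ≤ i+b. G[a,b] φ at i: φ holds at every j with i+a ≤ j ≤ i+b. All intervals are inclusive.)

Scan j = 1,2,… for G[0,1] (¬send ∧ recv):
  j=1: fails
  j=2: fails
  j=3: fails
  j=4: fails
  j=5: fails
  j=6: fails
  j=7: fails
  j=8: fails
  j=9: holds
First hit at j=9, so smallest k = 9-1 = 8.

8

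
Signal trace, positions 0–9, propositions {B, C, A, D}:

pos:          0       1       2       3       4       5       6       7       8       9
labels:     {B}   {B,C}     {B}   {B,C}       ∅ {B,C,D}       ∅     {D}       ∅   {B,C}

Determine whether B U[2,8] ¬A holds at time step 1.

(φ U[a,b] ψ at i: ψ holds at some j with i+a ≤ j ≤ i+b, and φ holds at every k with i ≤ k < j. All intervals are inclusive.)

Need some j in [3,9] with ¬A, and B at every k in [1,j-1].
  j=3: ¬A holds; B holds at every k in [1,2] → satisfied.

True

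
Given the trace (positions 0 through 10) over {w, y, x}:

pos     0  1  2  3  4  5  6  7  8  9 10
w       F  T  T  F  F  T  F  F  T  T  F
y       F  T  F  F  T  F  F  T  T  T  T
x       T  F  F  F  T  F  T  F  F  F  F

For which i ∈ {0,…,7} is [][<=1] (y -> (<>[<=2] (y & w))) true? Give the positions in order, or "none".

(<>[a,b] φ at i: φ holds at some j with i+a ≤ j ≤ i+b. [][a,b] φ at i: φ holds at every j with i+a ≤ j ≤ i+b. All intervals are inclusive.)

Evaluate at each i in [0,7]:
  i=0: ✓ (all of [0,1])
  i=1: ✓ (all of [1,2])
  i=2: ✓ (all of [2,3])
  i=3: ✗ (fails at j=4)
  i=4: ✗ (fails at j=4)
  i=5: ✓ (all of [5,6])
  i=6: ✓ (all of [6,7])
  i=7: ✓ (all of [7,8])

0, 1, 2, 5, 6, 7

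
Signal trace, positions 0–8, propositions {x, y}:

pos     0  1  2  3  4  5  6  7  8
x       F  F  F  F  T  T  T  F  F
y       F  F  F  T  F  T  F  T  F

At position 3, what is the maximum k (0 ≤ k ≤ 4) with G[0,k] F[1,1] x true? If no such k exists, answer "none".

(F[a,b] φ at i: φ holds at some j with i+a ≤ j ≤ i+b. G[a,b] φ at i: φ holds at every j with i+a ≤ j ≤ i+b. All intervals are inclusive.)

2

F[1,1] x must hold from j=3 onward; find where it first fails.
  j=3: holds
  j=4: holds
  j=5: holds
  j=6: fails
Holds on [3,5], so largest k = 2.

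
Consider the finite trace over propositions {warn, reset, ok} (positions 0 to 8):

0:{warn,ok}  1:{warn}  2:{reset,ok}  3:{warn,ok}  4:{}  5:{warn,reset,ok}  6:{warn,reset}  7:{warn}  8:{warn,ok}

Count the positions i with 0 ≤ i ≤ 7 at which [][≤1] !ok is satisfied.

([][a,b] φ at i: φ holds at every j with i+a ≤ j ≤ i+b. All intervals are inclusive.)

Evaluate at each i in [0,7]:
  i=0: ✗ (fails at j=0)
  i=1: ✗ (fails at j=2)
  i=2: ✗ (fails at j=2)
  i=3: ✗ (fails at j=3)
  i=4: ✗ (fails at j=5)
  i=5: ✗ (fails at j=5)
  i=6: ✓ (all of [6,7])
  i=7: ✗ (fails at j=8)
Positions where it holds: {6} → 1.

1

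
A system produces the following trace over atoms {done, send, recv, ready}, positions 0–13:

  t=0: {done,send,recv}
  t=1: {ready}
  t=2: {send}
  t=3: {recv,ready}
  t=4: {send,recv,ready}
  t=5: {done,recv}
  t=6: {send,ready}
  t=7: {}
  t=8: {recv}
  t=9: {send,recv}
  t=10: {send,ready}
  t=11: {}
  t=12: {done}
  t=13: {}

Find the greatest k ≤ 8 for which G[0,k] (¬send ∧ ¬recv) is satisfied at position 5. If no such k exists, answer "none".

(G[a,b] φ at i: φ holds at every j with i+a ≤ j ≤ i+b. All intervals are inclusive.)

(¬send ∧ ¬recv) must hold from j=5 onward; find where it first fails.
  j=5: fails → no k works.

none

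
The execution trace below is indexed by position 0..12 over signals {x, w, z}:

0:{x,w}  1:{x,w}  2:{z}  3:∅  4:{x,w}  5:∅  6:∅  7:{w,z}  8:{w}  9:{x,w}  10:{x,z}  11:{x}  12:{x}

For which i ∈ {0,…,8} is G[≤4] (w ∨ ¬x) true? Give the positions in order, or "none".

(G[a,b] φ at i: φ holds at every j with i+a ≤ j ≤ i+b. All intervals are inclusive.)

0, 1, 2, 3, 4, 5

Evaluate at each i in [0,8]:
  i=0: ✓ (all of [0,4])
  i=1: ✓ (all of [1,5])
  i=2: ✓ (all of [2,6])
  i=3: ✓ (all of [3,7])
  i=4: ✓ (all of [4,8])
  i=5: ✓ (all of [5,9])
  i=6: ✗ (fails at j=10)
  i=7: ✗ (fails at j=10)
  i=8: ✗ (fails at j=10)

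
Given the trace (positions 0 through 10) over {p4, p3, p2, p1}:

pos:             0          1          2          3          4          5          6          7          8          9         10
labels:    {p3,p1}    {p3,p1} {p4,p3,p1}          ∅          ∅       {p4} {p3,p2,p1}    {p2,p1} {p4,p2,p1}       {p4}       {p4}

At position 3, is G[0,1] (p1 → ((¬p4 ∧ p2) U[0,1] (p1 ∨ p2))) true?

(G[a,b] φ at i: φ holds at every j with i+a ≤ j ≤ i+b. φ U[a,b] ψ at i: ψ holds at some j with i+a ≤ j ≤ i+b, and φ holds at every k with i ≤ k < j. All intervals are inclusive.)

True

Check (p1 → ((¬p4 ∧ p2) U[0,1] (p1 ∨ p2))) at every j in [3,4]:
  j=3: antecedent false → ✓
  j=4: antecedent false → ✓
All positions satisfy it → formula holds.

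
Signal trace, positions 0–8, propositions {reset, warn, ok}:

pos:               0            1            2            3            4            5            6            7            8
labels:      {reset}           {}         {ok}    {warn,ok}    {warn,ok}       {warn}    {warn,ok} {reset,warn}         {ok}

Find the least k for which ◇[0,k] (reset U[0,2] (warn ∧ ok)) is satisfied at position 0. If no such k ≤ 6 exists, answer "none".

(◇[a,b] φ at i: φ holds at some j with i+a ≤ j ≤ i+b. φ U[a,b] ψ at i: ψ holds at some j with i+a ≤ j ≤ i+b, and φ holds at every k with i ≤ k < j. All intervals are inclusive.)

Scan j = 0,1,… for (reset U[0,2] (warn ∧ ok)):
  j=0: fails
  j=1: fails
  j=2: fails
  j=3: holds
First hit at j=3, so smallest k = 3-0 = 3.

3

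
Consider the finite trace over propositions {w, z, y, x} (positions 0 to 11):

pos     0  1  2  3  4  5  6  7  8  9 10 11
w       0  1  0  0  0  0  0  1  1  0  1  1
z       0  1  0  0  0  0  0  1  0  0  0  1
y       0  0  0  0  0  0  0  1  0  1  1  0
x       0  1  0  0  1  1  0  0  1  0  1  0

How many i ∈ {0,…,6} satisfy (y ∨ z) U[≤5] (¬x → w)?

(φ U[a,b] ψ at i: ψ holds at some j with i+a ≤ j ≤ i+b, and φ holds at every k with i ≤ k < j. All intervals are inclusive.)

3

Evaluate at each i in [0,6]:
  i=0: ✗ (lhs fails at k=0 before rhs at j=1)
  i=1: ✓ (rhs at j=1)
  i=2: ✗ (lhs fails at k=2 before rhs at j=4)
  i=3: ✗ (lhs fails at k=3 before rhs at j=4)
  i=4: ✓ (rhs at j=4)
  i=5: ✓ (rhs at j=5)
  i=6: ✗ (lhs fails at k=6 before rhs at j=7)
Positions where it holds: {1, 4, 5} → 3.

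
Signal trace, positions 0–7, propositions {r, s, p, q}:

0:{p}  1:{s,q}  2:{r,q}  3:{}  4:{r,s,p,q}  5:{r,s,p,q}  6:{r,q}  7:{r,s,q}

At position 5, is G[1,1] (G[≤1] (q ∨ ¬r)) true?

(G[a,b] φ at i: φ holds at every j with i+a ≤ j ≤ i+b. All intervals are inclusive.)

True

Check G[≤1] (q ∨ ¬r) at every j in [6,6]:
  j=6: holds on [6,7]
All positions satisfy it → formula holds.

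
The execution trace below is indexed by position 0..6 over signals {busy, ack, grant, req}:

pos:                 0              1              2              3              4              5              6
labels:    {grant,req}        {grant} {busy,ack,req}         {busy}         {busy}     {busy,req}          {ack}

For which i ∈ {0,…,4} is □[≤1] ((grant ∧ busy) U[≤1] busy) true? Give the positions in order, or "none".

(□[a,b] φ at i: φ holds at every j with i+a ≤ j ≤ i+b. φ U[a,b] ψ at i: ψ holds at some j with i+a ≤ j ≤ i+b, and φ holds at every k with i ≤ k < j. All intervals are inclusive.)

Evaluate at each i in [0,4]:
  i=0: ✗ (fails at j=0)
  i=1: ✗ (fails at j=1)
  i=2: ✓ (all of [2,3])
  i=3: ✓ (all of [3,4])
  i=4: ✓ (all of [4,5])

2, 3, 4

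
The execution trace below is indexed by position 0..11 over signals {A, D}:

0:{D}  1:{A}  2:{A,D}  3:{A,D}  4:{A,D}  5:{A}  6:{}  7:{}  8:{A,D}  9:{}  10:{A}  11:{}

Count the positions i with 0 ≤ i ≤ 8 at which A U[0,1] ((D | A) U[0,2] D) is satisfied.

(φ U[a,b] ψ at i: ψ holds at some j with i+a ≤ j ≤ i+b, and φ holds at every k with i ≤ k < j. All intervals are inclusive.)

Evaluate at each i in [0,8]:
  i=0: ✓ (rhs at j=0)
  i=1: ✓ (rhs at j=1)
  i=2: ✓ (rhs at j=2)
  i=3: ✓ (rhs at j=3)
  i=4: ✓ (rhs at j=4)
  i=5: ✗ (no rhs in [5,6])
  i=6: ✗ (no rhs in [6,7])
  i=7: ✗ (lhs fails at k=7 before rhs at j=8)
  i=8: ✓ (rhs at j=8)
Positions where it holds: {0, 1, 2, 3, 4, 8} → 6.

6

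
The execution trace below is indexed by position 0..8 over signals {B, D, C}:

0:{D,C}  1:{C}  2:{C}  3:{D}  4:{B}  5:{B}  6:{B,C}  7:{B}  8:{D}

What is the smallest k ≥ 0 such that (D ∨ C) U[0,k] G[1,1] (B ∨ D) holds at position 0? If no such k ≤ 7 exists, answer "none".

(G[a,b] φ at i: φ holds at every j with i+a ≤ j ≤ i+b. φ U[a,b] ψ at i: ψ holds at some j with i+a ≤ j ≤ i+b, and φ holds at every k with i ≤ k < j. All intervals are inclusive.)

2

Need earliest j ≥ 0 with G[1,1] (B ∨ D), and (D ∨ C) at every k in [0,j-1].
  j=0: rhs fails.
  j=1: rhs fails.
  j=2: rhs holds; lhs holds on [0,1]. k = 2.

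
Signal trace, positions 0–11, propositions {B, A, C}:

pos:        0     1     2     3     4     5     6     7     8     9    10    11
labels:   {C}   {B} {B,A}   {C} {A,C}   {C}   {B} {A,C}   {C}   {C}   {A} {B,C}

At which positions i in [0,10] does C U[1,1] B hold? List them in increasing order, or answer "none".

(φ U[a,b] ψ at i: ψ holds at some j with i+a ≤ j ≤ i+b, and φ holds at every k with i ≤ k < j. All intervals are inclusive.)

0, 5

Evaluate at each i in [0,10]:
  i=0: ✓ (rhs at j=1; lhs holds on [0,0])
  i=1: ✗ (lhs fails at k=1 before rhs at j=2)
  i=2: ✗ (no rhs in [3,3])
  i=3: ✗ (no rhs in [4,4])
  i=4: ✗ (no rhs in [5,5])
  i=5: ✓ (rhs at j=6; lhs holds on [5,5])
  i=6: ✗ (no rhs in [7,7])
  i=7: ✗ (no rhs in [8,8])
  i=8: ✗ (no rhs in [9,9])
  i=9: ✗ (no rhs in [10,10])
  i=10: ✗ (lhs fails at k=10 before rhs at j=11)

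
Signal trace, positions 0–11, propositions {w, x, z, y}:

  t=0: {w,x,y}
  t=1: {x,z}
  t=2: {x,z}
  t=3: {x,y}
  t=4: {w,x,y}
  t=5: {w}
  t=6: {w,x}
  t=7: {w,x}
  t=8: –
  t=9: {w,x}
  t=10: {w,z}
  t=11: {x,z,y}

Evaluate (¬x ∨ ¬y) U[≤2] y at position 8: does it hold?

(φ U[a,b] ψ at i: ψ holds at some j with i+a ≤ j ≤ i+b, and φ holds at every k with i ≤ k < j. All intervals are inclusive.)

Need some j in [8,10] with y, and (¬x ∨ ¬y) at every k in [8,j-1].
  j=8: y false.
  j=9: y false.
  j=10: y false.
No j in the window works → until fails.

False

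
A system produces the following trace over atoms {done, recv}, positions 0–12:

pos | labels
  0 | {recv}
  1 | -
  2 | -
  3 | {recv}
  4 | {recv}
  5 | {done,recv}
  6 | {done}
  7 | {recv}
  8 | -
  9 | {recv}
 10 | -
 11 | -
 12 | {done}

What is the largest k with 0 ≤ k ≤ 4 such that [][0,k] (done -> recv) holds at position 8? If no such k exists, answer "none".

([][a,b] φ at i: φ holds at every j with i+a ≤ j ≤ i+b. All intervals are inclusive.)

(done -> recv) must hold from j=8 onward; find where it first fails.
  j=8: holds
  j=9: holds
  j=10: holds
  j=11: holds
  j=12: fails
Holds on [8,11], so largest k = 3.

3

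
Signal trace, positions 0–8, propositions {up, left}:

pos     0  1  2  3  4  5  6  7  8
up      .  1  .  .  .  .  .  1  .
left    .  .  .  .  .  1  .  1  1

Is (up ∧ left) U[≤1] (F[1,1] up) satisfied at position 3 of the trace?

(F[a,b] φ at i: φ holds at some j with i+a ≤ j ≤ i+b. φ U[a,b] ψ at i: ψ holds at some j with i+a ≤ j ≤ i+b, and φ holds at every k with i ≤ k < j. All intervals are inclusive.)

Does not hold

Need some j in [3,4] with F[1,1] up, and (up ∧ left) at every k in [3,j-1].
  j=3: F[1,1] up — fails (none in [4,4]).
  j=4: F[1,1] up — fails (none in [5,5]).
No j in the window works → until fails.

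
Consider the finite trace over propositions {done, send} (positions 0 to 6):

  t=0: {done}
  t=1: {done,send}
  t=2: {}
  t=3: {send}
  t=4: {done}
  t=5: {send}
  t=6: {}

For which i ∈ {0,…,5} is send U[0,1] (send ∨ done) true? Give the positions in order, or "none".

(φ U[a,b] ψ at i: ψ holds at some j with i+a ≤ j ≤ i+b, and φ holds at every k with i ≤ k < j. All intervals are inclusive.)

Evaluate at each i in [0,5]:
  i=0: ✓ (rhs at j=0)
  i=1: ✓ (rhs at j=1)
  i=2: ✗ (lhs fails at k=2 before rhs at j=3)
  i=3: ✓ (rhs at j=3)
  i=4: ✓ (rhs at j=4)
  i=5: ✓ (rhs at j=5)

0, 1, 3, 4, 5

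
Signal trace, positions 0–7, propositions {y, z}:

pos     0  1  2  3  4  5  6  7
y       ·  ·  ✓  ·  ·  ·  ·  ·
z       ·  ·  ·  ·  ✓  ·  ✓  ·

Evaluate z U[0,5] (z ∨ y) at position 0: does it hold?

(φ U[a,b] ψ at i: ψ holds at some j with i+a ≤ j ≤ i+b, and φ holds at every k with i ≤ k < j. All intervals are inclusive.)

Need some j in [0,5] with (z ∨ y), and z at every k in [0,j-1].
  j=0: (z ∨ y) false.
  j=1: (z ∨ y) false.
  j=2: (z ∨ y) holds, but z fails at k=0 → not this j.
  j=3: (z ∨ y) false.
  j=4: (z ∨ y) holds, but z fails at k=0 → not this j.
  j=5: (z ∨ y) false.
No j in the window works → until fails.

No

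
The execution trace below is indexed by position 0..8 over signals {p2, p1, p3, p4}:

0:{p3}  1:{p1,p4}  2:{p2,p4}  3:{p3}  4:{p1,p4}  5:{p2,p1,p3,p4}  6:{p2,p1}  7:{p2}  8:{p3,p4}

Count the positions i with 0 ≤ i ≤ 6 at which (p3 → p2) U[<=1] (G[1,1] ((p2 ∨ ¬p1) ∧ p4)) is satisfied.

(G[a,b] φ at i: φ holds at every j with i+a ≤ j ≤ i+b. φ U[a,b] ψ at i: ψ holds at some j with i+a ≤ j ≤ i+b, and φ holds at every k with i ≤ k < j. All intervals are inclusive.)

Evaluate at each i in [0,6]:
  i=0: ✗ (lhs fails at k=0 before rhs at j=1)
  i=1: ✓ (rhs at j=1)
  i=2: ✗ (no rhs in [2,3])
  i=3: ✗ (lhs fails at k=3 before rhs at j=4)
  i=4: ✓ (rhs at j=4)
  i=5: ✗ (no rhs in [5,6])
  i=6: ✓ (rhs at j=7; lhs holds on [6,6])
Positions where it holds: {1, 4, 6} → 3.

3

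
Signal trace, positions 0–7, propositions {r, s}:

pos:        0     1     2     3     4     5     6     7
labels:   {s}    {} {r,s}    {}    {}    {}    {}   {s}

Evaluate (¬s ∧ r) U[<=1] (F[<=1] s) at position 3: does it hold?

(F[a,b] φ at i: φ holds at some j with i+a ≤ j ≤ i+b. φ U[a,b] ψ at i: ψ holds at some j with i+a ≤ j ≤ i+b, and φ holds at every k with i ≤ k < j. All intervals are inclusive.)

Does not hold

Need some j in [3,4] with F[<=1] s, and (¬s ∧ r) at every k in [3,j-1].
  j=3: F[<=1] s — fails (none in [3,4]).
  j=4: F[<=1] s — fails (none in [4,5]).
No j in the window works → until fails.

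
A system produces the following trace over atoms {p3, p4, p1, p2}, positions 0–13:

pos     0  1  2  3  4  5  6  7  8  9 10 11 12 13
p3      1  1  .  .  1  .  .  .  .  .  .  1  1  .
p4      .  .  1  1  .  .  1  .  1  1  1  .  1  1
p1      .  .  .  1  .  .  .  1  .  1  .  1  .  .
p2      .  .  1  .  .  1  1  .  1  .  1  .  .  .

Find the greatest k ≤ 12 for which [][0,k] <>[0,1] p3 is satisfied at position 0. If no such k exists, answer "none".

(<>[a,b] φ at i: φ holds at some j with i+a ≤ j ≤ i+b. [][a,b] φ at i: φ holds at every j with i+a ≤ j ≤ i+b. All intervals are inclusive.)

1

<>[0,1] p3 must hold from j=0 onward; find where it first fails.
  j=0: holds
  j=1: holds
  j=2: fails
Holds on [0,1], so largest k = 1.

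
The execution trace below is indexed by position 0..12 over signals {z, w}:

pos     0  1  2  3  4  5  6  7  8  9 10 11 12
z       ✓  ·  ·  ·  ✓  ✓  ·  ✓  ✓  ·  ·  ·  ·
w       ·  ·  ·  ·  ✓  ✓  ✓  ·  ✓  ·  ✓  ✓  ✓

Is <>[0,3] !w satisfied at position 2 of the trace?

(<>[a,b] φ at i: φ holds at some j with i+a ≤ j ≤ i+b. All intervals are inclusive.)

Check !w at each j in [2,5]:
  j=2: true
  j=3: true
  j=4: false
  j=5: false
Found at j=2 → formula holds.

Holds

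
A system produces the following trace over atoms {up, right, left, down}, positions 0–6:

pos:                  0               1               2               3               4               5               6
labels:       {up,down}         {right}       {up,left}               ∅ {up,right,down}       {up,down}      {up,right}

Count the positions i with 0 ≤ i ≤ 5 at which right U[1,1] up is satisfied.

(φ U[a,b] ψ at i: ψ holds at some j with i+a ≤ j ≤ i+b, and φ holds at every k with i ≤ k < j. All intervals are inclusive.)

Evaluate at each i in [0,5]:
  i=0: ✗ (no rhs in [1,1])
  i=1: ✓ (rhs at j=2; lhs holds on [1,1])
  i=2: ✗ (no rhs in [3,3])
  i=3: ✗ (lhs fails at k=3 before rhs at j=4)
  i=4: ✓ (rhs at j=5; lhs holds on [4,4])
  i=5: ✗ (lhs fails at k=5 before rhs at j=6)
Positions where it holds: {1, 4} → 2.

2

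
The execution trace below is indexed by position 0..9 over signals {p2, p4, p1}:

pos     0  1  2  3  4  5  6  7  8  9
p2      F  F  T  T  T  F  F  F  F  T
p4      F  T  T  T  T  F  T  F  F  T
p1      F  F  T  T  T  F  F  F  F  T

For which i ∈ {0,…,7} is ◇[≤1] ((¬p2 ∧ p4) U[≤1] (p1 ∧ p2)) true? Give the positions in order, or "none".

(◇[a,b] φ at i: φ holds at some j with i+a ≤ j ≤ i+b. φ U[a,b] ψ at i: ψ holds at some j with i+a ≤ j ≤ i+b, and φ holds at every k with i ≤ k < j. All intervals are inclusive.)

Evaluate at each i in [0,7]:
  i=0: ✓ (witness j=1)
  i=1: ✓ (witness j=1)
  i=2: ✓ (witness j=2)
  i=3: ✓ (witness j=3)
  i=4: ✓ (witness j=4)
  i=5: ✗ (none in [5,6])
  i=6: ✗ (none in [6,7])
  i=7: ✗ (none in [7,8])

0, 1, 2, 3, 4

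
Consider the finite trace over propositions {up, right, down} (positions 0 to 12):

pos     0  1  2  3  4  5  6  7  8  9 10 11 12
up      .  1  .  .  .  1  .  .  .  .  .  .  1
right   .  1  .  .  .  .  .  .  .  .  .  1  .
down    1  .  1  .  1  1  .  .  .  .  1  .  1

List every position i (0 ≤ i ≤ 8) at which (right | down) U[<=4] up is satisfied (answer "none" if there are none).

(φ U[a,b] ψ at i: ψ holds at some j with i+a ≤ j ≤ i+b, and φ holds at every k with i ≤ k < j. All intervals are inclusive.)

0, 1, 4, 5

Evaluate at each i in [0,8]:
  i=0: ✓ (rhs at j=1; lhs holds on [0,0])
  i=1: ✓ (rhs at j=1)
  i=2: ✗ (lhs fails at k=3 before rhs at j=5)
  i=3: ✗ (lhs fails at k=3 before rhs at j=5)
  i=4: ✓ (rhs at j=5; lhs holds on [4,4])
  i=5: ✓ (rhs at j=5)
  i=6: ✗ (no rhs in [6,10])
  i=7: ✗ (no rhs in [7,11])
  i=8: ✗ (lhs fails at k=8 before rhs at j=12)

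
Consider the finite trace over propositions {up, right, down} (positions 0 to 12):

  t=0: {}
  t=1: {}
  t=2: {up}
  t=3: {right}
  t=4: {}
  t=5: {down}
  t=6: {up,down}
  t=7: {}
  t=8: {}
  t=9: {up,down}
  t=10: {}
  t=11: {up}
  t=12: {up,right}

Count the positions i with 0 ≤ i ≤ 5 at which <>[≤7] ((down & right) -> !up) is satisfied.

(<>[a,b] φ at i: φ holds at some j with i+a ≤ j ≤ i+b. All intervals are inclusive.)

Evaluate at each i in [0,5]:
  i=0: ✓ (witness j=0)
  i=1: ✓ (witness j=1)
  i=2: ✓ (witness j=2)
  i=3: ✓ (witness j=3)
  i=4: ✓ (witness j=4)
  i=5: ✓ (witness j=5)
Positions where it holds: {0, 1, 2, 3, 4, 5} → 6.

6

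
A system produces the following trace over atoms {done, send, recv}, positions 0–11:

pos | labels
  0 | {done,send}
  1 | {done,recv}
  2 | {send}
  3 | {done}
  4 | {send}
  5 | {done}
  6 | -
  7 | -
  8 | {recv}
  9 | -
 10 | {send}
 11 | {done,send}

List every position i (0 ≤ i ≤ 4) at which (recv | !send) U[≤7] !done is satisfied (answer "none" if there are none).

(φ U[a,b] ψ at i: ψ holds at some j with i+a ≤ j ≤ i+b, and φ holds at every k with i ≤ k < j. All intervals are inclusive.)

1, 2, 3, 4

Evaluate at each i in [0,4]:
  i=0: ✗ (lhs fails at k=0 before rhs at j=2)
  i=1: ✓ (rhs at j=2; lhs holds on [1,1])
  i=2: ✓ (rhs at j=2)
  i=3: ✓ (rhs at j=4; lhs holds on [3,3])
  i=4: ✓ (rhs at j=4)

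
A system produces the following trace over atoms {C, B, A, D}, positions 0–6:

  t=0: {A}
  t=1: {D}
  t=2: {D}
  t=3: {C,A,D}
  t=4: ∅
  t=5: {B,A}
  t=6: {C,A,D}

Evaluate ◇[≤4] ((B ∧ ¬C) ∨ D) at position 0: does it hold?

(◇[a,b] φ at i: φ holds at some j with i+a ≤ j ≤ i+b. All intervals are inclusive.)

Check ((B ∧ ¬C) ∨ D) at each j in [0,4]:
  j=0: false
  j=1: true
  j=2: true
  j=3: true
  j=4: false
Found at j=1 → formula holds.

True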